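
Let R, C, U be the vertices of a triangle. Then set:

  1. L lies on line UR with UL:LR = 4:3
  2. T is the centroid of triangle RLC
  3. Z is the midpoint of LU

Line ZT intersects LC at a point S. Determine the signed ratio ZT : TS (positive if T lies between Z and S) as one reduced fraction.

Choose coordinates R = (0, 0), C = (1, 0), U = (0, 1).
1. L lies on line UR with UL:LR = 4:3 ⇒ L = (0, 3/7)
2. T is the centroid of triangle RLC ⇒ T = (1/3, 1/7)
3. Z is the midpoint of LU ⇒ Z = (0, 5/7)
line ZT meets LC at S = (2/9, 1/3)
T = Z + t·(S−Z) with t = 3/2, so ZT:TS = 3/2:-1/2

ZT:TS = -3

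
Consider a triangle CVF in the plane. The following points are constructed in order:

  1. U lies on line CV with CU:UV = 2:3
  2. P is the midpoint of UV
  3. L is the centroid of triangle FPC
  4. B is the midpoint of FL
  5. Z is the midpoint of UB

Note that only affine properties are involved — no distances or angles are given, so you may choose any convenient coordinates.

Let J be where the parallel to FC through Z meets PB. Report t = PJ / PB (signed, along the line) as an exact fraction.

Assign C = (0, 0), V = (1, 0), F = (0, 1) — the answer is frame-independent, so this choice is without loss of generality.
1. U lies on line CV with CU:UV = 2:3 ⇒ U = (2/5, 0)
2. P is the midpoint of UV ⇒ P = (7/10, 0)
3. L is the centroid of triangle FPC ⇒ L = (7/30, 1/3)
4. B is the midpoint of FL ⇒ B = (7/60, 2/3)
5. Z is the midpoint of UB ⇒ Z = (31/120, 1/3)
through Z parallel to FC: direction (0, -1); meets PB at J = (31/120, 53/105)
J = P + t·(B−P) with t = 53/70

t = 53/70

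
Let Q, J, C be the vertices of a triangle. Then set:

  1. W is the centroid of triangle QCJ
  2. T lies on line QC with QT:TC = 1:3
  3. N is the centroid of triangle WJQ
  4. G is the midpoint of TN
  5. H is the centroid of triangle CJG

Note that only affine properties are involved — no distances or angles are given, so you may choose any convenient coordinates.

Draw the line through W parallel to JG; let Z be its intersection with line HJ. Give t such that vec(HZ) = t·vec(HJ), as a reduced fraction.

t = 13/43

Set Q = (0, 0), J = (1, 0), C = (0, 1); any affine frame gives the same invariant.
1. W is the centroid of triangle QCJ ⇒ W = (1/3, 1/3)
2. T lies on line QC with QT:TC = 1:3 ⇒ T = (0, 1/4)
3. N is the centroid of triangle WJQ ⇒ N = (4/9, 1/9)
4. G is the midpoint of TN ⇒ G = (2/9, 13/72)
5. H is the centroid of triangle CJG ⇒ H = (11/27, 85/216)
through W parallel to JG: direction (-7/9, 13/72); meets HJ at Z = (227/387, 425/1548)
Z = H + t·(J−H) with t = 13/43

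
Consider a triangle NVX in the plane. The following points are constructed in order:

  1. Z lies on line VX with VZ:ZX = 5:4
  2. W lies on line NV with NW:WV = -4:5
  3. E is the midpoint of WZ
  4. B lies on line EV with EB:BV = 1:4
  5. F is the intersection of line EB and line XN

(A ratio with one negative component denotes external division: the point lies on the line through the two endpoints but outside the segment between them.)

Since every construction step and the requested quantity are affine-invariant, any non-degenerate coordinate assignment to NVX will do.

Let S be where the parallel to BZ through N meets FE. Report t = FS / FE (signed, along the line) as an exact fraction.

Work in coordinates with N = (0, 0), V = (1, 0), X = (0, 1).
1. Z lies on line VX with VZ:ZX = 5:4 ⇒ Z = (4/9, 5/9)
2. W lies on line NV with NW:WV = -4:5 ⇒ W = (-4, 0)
3. E is the midpoint of WZ ⇒ E = (-16/9, 5/18)
4. B lies on line EV with EB:BV = 1:4 ⇒ B = (-11/9, 2/9)
5. F is the intersection of line EB and line XN ⇒ F = (0, 1/10)
through N parallel to BZ: direction (5/3, 1/3); meets FE at S = (1/3, 1/15)
S = F + t·(E−F) with t = -3/16

t = -3/16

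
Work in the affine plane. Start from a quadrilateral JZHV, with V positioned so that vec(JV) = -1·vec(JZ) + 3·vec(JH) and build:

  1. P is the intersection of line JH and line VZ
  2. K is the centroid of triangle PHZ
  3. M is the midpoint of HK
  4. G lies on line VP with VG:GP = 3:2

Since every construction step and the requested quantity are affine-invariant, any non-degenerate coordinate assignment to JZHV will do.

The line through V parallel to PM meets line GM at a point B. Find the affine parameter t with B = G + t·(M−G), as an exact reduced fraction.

t = -3/2

Work in coordinates with J = (0, 0), Z = (1, 0), H = (0, 1), V = (-1, 3).
1. P is the intersection of line JH and line VZ ⇒ P = (0, 3/2)
2. K is the centroid of triangle PHZ ⇒ K = (1/3, 5/6)
3. M is the midpoint of HK ⇒ M = (1/6, 11/12)
4. G lies on line VP with VG:GP = 3:2 ⇒ G = (-2/5, 21/10)
through V parallel to PM: direction (1/6, -7/12); meets GM at B = (-5/4, 31/8)
B = G + t·(M−G) with t = -3/2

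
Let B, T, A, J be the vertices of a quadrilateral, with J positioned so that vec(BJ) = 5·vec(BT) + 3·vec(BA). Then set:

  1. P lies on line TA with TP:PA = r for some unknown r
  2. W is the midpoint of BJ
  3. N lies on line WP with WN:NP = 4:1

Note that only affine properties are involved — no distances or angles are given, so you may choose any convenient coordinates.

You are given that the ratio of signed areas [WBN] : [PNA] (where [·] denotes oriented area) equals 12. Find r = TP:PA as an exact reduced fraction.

r = -3

Set B = (0, 0), T = (1, 0), A = (0, 1), J = (5, 3); any affine frame gives the same invariant.
1. With TP:PA = r, write λ = r/(r+1) so P = T + λ·(A−T); P is affine-linear in λ
2. W is the midpoint of BJ ⇒ W = (5/2, 3/2)
3. N lies on line WP with WN:NP = 4:1 ⇒ N is an affine combination of earlier points and hence also affine-linear in λ
Every point depending on P is an affine combination of P and λ-independent points, so each such coordinate is linear in λ; the λ² term in each signed area is a multiple of (A−T)×(A−T) = 0, so 2·[WBN] and 2·[PNA] are each linear in λ. Evaluating at λ=0 and λ=1:
  2·[WBN] = -16/5·λ + 6/5,   2·[PNA] = -3/5·λ + 3/5
So [WBN]:[PNA] = (-16/5·λ + 6/5) / (-3/5·λ + 3/5). Setting this equal to 12:
  -16/5·λ + 6/5 = 12·(-3/5·λ + 3/5)  ⇒  λ = 3/2
Then r = λ/(1−λ) = (3/2)/(-1/2) = -3. Check: with r = -3, P = (-1/2, 3/2) and [WBN]:[PNA] = 12 as required.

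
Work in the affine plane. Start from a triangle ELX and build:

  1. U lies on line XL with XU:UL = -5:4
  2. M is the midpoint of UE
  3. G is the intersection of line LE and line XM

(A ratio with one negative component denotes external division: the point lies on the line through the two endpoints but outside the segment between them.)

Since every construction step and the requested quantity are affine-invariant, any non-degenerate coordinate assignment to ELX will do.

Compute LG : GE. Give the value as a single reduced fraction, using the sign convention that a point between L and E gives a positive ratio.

LG:GE = 1/5

Set E = (0, 0), L = (1, 0), X = (0, 1); any affine frame gives the same invariant.
1. U lies on line XL with XU:UL = -5:4 ⇒ U = (5, -4)
2. M is the midpoint of UE ⇒ M = (5/2, -2)
3. G is the intersection of line LE and line XM ⇒ G = (5/6, 0)
G = L + t·(E−L) with t = 1/6, so LG:GE = t:(1−t) = 1/6:5/6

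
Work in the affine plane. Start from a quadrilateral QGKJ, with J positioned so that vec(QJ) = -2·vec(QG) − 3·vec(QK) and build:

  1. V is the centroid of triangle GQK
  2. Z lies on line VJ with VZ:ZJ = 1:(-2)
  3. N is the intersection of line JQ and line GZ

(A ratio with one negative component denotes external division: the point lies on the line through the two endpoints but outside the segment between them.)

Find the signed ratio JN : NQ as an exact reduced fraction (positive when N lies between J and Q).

JN:NQ = -18/11

Choose coordinates Q = (0, 0), G = (1, 0), K = (0, 1), J = (-2, -3).
1. V is the centroid of triangle GQK ⇒ V = (1/3, 1/3)
2. Z lies on line VJ with VZ:ZJ = 1:(-2) ⇒ Z = (8/3, 11/3)
3. N is the intersection of line JQ and line GZ ⇒ N = (22/7, 33/7)
N = J + t·(Q−J) with t = 18/7, so JN:NQ = t:(1−t) = 18/7:-11/7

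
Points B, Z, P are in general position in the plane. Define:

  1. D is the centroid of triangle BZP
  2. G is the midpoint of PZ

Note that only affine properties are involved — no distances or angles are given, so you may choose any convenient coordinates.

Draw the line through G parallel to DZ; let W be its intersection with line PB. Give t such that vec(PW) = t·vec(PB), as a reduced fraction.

Choose coordinates B = (0, 0), Z = (1, 0), P = (0, 1).
1. D is the centroid of triangle BZP ⇒ D = (1/3, 1/3)
2. G is the midpoint of PZ ⇒ G = (1/2, 1/2)
through G parallel to DZ: direction (2/3, -1/3); meets PB at W = (0, 3/4)
W = P + t·(B−P) with t = 1/4

t = 1/4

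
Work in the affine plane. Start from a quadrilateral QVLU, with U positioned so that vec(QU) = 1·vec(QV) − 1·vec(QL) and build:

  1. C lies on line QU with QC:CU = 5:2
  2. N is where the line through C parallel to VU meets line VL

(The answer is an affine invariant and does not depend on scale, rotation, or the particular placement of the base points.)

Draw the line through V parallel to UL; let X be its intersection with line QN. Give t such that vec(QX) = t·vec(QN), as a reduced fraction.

t = 7/6

Set Q = (0, 0), V = (1, 0), L = (0, 1), U = (1, -1); any affine frame gives the same invariant.
1. C lies on line QU with QC:CU = 5:2 ⇒ C = (5/7, -5/7)
2. N is where the line through C parallel to VU meets line VL ⇒ N = (5/7, 2/7)
through V parallel to UL: direction (-1, 2); meets QN at X = (5/6, 1/3)
X = Q + t·(N−Q) with t = 7/6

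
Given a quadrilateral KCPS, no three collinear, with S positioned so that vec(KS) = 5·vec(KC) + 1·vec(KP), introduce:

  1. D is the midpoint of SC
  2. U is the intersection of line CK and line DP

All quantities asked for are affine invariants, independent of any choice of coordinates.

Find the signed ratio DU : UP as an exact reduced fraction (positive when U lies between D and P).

DU:UP = -1/2

Assign K = (0, 0), C = (1, 0), P = (0, 1), S = (5, 1) — the answer is frame-independent, so this choice is without loss of generality.
1. D is the midpoint of SC ⇒ D = (3, 1/2)
2. U is the intersection of line CK and line DP ⇒ U = (6, 0)
U = D + t·(P−D) with t = -1, so DU:UP = t:(1−t) = -1:2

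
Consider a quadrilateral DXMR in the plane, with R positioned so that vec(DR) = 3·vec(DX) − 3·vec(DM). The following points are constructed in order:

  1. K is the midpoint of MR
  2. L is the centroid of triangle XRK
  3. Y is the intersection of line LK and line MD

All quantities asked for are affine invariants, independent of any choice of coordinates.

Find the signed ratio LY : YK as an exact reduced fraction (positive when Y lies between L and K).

Set D = (0, 0), X = (1, 0), M = (0, 1), R = (3, -3); any affine frame gives the same invariant.
1. K is the midpoint of MR ⇒ K = (3/2, -1)
2. L is the centroid of triangle XRK ⇒ L = (11/6, -4/3)
3. Y is the intersection of line LK and line MD ⇒ Y = (0, 1/2)
Y = L + t·(K−L) with t = 11/2, so LY:YK = t:(1−t) = 11/2:-9/2

LY:YK = -11/9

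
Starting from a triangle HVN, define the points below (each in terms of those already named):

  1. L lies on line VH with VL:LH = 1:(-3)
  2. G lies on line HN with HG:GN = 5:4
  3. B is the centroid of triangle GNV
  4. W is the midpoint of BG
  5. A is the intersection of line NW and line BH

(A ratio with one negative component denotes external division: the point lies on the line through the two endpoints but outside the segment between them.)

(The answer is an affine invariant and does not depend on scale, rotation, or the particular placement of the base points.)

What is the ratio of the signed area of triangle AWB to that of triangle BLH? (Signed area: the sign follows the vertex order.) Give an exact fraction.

Work in coordinates with H = (0, 0), V = (1, 0), N = (0, 1).
1. L lies on line VH with VL:LH = 1:(-3) ⇒ L = (3/2, 0)
2. G lies on line HN with HG:GN = 5:4 ⇒ G = (0, 5/9)
3. B is the centroid of triangle GNV ⇒ B = (1/3, 14/27)
4. W is the midpoint of BG ⇒ W = (1/6, 29/54)
5. A is the intersection of line NW and line BH ⇒ A = (3/13, 14/39)
2·[AWB] = -10/351, 2·[BLH] = -7/9
[AWB]:[BLH] = -10/351:-7/9 = 10/273

[AWB]:[BLH] = 10/273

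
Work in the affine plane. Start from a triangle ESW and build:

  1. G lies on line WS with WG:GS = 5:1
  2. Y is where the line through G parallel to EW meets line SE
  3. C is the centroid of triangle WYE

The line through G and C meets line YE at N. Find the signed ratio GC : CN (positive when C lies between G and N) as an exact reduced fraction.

Work in coordinates with E = (0, 0), S = (1, 0), W = (0, 1).
1. G lies on line WS with WG:GS = 5:1 ⇒ G = (5/6, 1/6)
2. Y is where the line through G parallel to EW meets line SE ⇒ Y = (5/6, 0)
3. C is the centroid of triangle WYE ⇒ C = (5/18, 1/3)
line GC meets YE at N = (25/18, 0)
C = G + t·(N−G) with t = -1, so GC:CN = -1:2

GC:CN = -1/2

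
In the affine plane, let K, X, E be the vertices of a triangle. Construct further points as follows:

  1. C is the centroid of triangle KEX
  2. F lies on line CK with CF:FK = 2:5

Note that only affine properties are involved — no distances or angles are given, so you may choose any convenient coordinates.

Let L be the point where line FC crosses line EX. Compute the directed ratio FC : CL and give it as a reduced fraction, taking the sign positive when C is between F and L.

Choose coordinates K = (0, 0), X = (1, 0), E = (0, 1).
1. C is the centroid of triangle KEX ⇒ C = (1/3, 1/3)
2. F lies on line CK with CF:FK = 2:5 ⇒ F = (5/21, 5/21)
line FC meets EX at L = (1/2, 1/2)
C = F + t·(L−F) with t = 4/11, so FC:CL = 4/11:7/11

FC:CL = 4/7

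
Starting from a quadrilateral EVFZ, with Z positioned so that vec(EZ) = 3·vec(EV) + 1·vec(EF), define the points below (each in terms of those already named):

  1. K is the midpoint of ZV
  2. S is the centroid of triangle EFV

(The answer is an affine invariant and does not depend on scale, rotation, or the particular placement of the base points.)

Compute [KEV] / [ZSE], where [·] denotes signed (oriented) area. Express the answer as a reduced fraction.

Work in coordinates with E = (0, 0), V = (1, 0), F = (0, 1), Z = (3, 1).
1. K is the midpoint of ZV ⇒ K = (2, 1/2)
2. S is the centroid of triangle EFV ⇒ S = (1/3, 1/3)
2·[KEV] = 1/2, 2·[ZSE] = 2/3
[KEV]:[ZSE] = 1/2:2/3 = 3/4

[KEV]:[ZSE] = 3/4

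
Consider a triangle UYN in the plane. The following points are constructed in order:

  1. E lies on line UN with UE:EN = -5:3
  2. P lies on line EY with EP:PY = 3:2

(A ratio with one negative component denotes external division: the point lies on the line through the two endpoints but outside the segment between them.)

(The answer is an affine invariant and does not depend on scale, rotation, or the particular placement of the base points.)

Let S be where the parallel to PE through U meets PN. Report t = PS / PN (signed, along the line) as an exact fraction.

Work in coordinates with U = (0, 0), Y = (1, 0), N = (0, 1).
1. E lies on line UN with UE:EN = -5:3 ⇒ E = (0, 5/2)
2. P lies on line EY with EP:PY = 3:2 ⇒ P = (3/5, 1)
through U parallel to PE: direction (-3/5, 3/2); meets PN at S = (-2/5, 1)
S = P + t·(N−P) with t = 5/3

t = 5/3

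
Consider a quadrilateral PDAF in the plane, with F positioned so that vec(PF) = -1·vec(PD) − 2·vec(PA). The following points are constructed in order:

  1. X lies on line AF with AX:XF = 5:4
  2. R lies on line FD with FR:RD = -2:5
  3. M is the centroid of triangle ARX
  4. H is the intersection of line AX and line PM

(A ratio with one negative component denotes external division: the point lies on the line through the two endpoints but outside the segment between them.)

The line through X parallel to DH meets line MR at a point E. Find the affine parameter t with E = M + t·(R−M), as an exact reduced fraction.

t = -11/107

Set P = (0, 0), D = (1, 0), A = (0, 1), F = (-1, -2); any affine frame gives the same invariant.
1. X lies on line AF with AX:XF = 5:4 ⇒ X = (-5/9, -2/3)
2. R lies on line FD with FR:RD = -2:5 ⇒ R = (-7/3, -10/3)
3. M is the centroid of triangle ARX ⇒ M = (-26/27, -1)
4. H is the intersection of line AX and line PM ⇒ H = (-26/51, -9/17)
through X parallel to DH: direction (-77/51, -9/17); meets MR at E = (-2375/2889, -244/321)
E = M + t·(R−M) with t = -11/107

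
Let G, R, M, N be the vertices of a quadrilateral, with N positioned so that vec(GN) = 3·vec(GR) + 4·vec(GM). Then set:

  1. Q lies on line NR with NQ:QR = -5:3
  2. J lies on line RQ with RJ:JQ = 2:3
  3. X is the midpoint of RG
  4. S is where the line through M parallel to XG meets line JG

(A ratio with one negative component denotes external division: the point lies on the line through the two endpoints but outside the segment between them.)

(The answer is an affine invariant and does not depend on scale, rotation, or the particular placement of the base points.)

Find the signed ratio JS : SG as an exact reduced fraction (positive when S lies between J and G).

Work in coordinates with G = (0, 0), R = (1, 0), M = (0, 1), N = (3, 4).
1. Q lies on line NR with NQ:QR = -5:3 ⇒ Q = (-2, -6)
2. J lies on line RQ with RJ:JQ = 2:3 ⇒ J = (-1/5, -12/5)
3. X is the midpoint of RG ⇒ X = (1/2, 0)
4. S is where the line through M parallel to XG meets line JG ⇒ S = (1/12, 1)
S = J + t·(G−J) with t = 17/12, so JS:SG = t:(1−t) = 17/12:-5/12

JS:SG = -17/5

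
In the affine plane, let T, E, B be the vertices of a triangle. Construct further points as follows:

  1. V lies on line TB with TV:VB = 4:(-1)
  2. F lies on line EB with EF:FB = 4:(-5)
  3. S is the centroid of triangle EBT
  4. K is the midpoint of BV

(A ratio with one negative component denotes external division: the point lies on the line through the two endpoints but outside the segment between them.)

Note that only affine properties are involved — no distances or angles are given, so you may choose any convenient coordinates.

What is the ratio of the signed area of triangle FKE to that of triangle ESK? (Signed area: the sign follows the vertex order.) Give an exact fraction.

Choose coordinates T = (0, 0), E = (1, 0), B = (0, 1).
1. V lies on line TB with TV:VB = 4:(-1) ⇒ V = (0, 4/3)
2. F lies on line EB with EF:FB = 4:(-5) ⇒ F = (5, -4)
3. S is the centroid of triangle EBT ⇒ S = (1/3, 1/3)
4. K is the midpoint of BV ⇒ K = (0, 7/6)
2·[FKE] = 2/3, 2·[ESK] = -4/9
[FKE]:[ESK] = 2/3:-4/9 = -3/2

[FKE]:[ESK] = -3/2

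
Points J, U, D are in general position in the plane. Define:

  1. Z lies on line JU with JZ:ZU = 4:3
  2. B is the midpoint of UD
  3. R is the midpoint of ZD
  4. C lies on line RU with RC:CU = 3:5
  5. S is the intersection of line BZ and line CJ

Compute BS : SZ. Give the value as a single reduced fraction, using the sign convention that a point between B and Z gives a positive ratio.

Work in coordinates with J = (0, 0), U = (1, 0), D = (0, 1).
1. Z lies on line JU with JZ:ZU = 4:3 ⇒ Z = (4/7, 0)
2. B is the midpoint of UD ⇒ B = (1/2, 1/2)
3. R is the midpoint of ZD ⇒ R = (2/7, 1/2)
4. C lies on line RU with RC:CU = 3:5 ⇒ C = (31/56, 5/16)
5. S is the intersection of line BZ and line CJ ⇒ S = (248/469, 20/67)
S = B + t·(Z−B) with t = 27/67, so BS:SZ = t:(1−t) = 27/67:40/67

BS:SZ = 27/40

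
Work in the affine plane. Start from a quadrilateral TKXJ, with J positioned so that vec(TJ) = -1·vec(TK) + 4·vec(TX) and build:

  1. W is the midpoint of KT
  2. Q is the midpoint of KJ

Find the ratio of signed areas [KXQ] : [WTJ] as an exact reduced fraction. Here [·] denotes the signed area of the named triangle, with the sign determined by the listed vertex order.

Work in coordinates with T = (0, 0), K = (1, 0), X = (0, 1), J = (-1, 4).
1. W is the midpoint of KT ⇒ W = (1/2, 0)
2. Q is the midpoint of KJ ⇒ Q = (0, 2)
2·[KXQ] = -1, 2·[WTJ] = -2
[KXQ]:[WTJ] = -1:-2 = 1/2

[KXQ]:[WTJ] = 1/2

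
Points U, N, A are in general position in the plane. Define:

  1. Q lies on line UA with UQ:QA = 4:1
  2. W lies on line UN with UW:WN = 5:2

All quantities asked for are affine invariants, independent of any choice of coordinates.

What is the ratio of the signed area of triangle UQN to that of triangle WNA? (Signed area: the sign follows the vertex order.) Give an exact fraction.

Set U = (0, 0), N = (1, 0), A = (0, 1); any affine frame gives the same invariant.
1. Q lies on line UA with UQ:QA = 4:1 ⇒ Q = (0, 4/5)
2. W lies on line UN with UW:WN = 5:2 ⇒ W = (5/7, 0)
2·[UQN] = -4/5, 2·[WNA] = 2/7
[UQN]:[WNA] = -4/5:2/7 = -14/5

[UQN]:[WNA] = -14/5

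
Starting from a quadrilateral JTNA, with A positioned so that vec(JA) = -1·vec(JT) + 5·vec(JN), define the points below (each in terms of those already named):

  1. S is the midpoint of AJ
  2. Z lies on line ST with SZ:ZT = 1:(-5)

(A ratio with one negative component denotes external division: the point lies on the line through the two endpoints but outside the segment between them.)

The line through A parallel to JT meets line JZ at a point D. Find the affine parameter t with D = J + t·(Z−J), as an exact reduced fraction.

t = 8/5

Set J = (0, 0), T = (1, 0), N = (0, 1), A = (-1, 5); any affine frame gives the same invariant.
1. S is the midpoint of AJ ⇒ S = (-1/2, 5/2)
2. Z lies on line ST with SZ:ZT = 1:(-5) ⇒ Z = (-7/8, 25/8)
through A parallel to JT: direction (1, 0); meets JZ at D = (-7/5, 5)
D = J + t·(Z−J) with t = 8/5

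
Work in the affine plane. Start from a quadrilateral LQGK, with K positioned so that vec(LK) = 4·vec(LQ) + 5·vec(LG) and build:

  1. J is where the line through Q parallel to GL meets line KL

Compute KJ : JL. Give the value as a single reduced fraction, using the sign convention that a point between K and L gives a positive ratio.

Choose coordinates L = (0, 0), Q = (1, 0), G = (0, 1), K = (4, 5).
1. J is where the line through Q parallel to GL meets line KL ⇒ J = (1, 5/4)
J = K + t·(L−K) with t = 3/4, so KJ:JL = t:(1−t) = 3/4:1/4

KJ:JL = 3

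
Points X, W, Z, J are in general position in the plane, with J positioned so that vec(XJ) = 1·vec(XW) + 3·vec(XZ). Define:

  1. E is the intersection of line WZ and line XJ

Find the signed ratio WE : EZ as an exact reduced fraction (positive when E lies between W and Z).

WE:EZ = 3

Work in coordinates with X = (0, 0), W = (1, 0), Z = (0, 1), J = (1, 3).
1. E is the intersection of line WZ and line XJ ⇒ E = (1/4, 3/4)
E = W + t·(Z−W) with t = 3/4, so WE:EZ = t:(1−t) = 3/4:1/4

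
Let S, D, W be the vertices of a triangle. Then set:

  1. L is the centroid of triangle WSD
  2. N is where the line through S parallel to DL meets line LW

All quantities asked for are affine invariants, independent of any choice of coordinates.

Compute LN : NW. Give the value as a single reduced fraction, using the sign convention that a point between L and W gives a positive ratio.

LN:NW = -1/2

Work in coordinates with S = (0, 0), D = (1, 0), W = (0, 1).
1. L is the centroid of triangle WSD ⇒ L = (1/3, 1/3)
2. N is where the line through S parallel to DL meets line LW ⇒ N = (2/3, -1/3)
N = L + t·(W−L) with t = -1, so LN:NW = t:(1−t) = -1:2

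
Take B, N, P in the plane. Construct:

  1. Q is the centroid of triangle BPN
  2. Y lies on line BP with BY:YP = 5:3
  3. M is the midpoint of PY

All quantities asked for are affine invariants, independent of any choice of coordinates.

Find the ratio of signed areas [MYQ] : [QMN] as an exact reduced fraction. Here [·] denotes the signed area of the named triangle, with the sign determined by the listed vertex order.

Set B = (0, 0), N = (1, 0), P = (0, 1); any affine frame gives the same invariant.
1. Q is the centroid of triangle BPN ⇒ Q = (1/3, 1/3)
2. Y lies on line BP with BY:YP = 5:3 ⇒ Y = (0, 5/8)
3. M is the midpoint of PY ⇒ M = (0, 13/16)
2·[MYQ] = 1/16, 2·[QMN] = -5/24
[MYQ]:[QMN] = 1/16:-5/24 = -3/10

[MYQ]:[QMN] = -3/10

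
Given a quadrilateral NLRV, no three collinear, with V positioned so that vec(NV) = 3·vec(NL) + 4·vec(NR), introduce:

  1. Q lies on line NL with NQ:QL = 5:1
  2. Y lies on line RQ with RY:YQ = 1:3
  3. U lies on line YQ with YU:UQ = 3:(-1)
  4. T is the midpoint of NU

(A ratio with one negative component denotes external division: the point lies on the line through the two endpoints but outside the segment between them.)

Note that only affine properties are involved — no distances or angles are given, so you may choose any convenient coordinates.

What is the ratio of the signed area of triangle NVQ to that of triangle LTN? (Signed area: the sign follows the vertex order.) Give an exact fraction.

[NVQ]:[LTN] = 160/9

Choose coordinates N = (0, 0), L = (1, 0), R = (0, 1), V = (3, 4).
1. Q lies on line NL with NQ:QL = 5:1 ⇒ Q = (5/6, 0)
2. Y lies on line RQ with RY:YQ = 1:3 ⇒ Y = (5/24, 3/4)
3. U lies on line YQ with YU:UQ = 3:(-1) ⇒ U = (55/48, -3/8)
4. T is the midpoint of NU ⇒ T = (55/96, -3/16)
2·[NVQ] = -10/3, 2·[LTN] = -3/16
[NVQ]:[LTN] = -10/3:-3/16 = 160/9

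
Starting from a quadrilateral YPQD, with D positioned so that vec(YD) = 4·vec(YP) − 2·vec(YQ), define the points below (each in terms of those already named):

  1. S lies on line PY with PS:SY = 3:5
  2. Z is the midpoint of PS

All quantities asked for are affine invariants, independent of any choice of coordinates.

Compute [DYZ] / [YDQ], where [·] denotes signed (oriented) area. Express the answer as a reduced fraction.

Assign Y = (0, 0), P = (1, 0), Q = (0, 1), D = (4, -2) — the answer is frame-independent, so this choice is without loss of generality.
1. S lies on line PY with PS:SY = 3:5 ⇒ S = (5/8, 0)
2. Z is the midpoint of PS ⇒ Z = (13/16, 0)
2·[DYZ] = -13/8, 2·[YDQ] = 4
[DYZ]:[YDQ] = -13/8:4 = -13/32

[DYZ]:[YDQ] = -13/32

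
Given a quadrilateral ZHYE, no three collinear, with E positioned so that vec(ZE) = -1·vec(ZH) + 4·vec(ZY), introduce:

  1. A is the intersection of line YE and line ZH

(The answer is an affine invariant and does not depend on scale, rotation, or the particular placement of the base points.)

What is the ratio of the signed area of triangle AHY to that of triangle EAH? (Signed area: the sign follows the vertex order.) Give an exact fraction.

[AHY]:[EAH] = 1/4

Choose coordinates Z = (0, 0), H = (1, 0), Y = (0, 1), E = (-1, 4).
1. A is the intersection of line YE and line ZH ⇒ A = (1/3, 0)
2·[AHY] = 2/3, 2·[EAH] = 8/3
[AHY]:[EAH] = 2/3:8/3 = 1/4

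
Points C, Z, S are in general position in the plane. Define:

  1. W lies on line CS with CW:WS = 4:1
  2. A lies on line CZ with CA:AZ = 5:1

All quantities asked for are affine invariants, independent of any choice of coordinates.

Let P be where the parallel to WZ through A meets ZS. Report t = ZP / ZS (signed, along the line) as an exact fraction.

t = -2/3

Work in coordinates with C = (0, 0), Z = (1, 0), S = (0, 1).
1. W lies on line CS with CW:WS = 4:1 ⇒ W = (0, 4/5)
2. A lies on line CZ with CA:AZ = 5:1 ⇒ A = (5/6, 0)
through A parallel to WZ: direction (1, -4/5); meets ZS at P = (5/3, -2/3)
P = Z + t·(S−Z) with t = -2/3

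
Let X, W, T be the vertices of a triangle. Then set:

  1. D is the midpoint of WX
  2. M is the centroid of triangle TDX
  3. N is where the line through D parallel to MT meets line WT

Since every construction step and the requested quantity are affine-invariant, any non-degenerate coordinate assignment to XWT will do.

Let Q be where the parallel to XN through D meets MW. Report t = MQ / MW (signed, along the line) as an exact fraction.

Assign X = (0, 0), W = (1, 0), T = (0, 1) — the answer is frame-independent, so this choice is without loss of generality.
1. D is the midpoint of WX ⇒ D = (1/2, 0)
2. M is the centroid of triangle TDX ⇒ M = (1/6, 1/3)
3. N is where the line through D parallel to MT meets line WT ⇒ N = (1/3, 2/3)
through D parallel to XN: direction (1/3, 2/3); meets MW at Q = (7/12, 1/6)
Q = M + t·(W−M) with t = 1/2

t = 1/2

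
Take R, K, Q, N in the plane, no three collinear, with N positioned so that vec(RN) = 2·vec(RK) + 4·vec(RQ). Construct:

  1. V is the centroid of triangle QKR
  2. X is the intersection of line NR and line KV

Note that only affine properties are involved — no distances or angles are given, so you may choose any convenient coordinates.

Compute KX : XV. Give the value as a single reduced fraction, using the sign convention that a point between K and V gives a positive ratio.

KX:XV = -6

Work in coordinates with R = (0, 0), K = (1, 0), Q = (0, 1), N = (2, 4).
1. V is the centroid of triangle QKR ⇒ V = (1/3, 1/3)
2. X is the intersection of line NR and line KV ⇒ X = (1/5, 2/5)
X = K + t·(V−K) with t = 6/5, so KX:XV = t:(1−t) = 6/5:-1/5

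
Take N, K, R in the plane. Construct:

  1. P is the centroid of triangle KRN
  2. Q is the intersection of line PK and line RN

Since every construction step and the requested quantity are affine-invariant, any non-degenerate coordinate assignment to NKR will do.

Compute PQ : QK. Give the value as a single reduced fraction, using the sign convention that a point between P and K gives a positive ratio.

PQ:QK = -1/3

Work in coordinates with N = (0, 0), K = (1, 0), R = (0, 1).
1. P is the centroid of triangle KRN ⇒ P = (1/3, 1/3)
2. Q is the intersection of line PK and line RN ⇒ Q = (0, 1/2)
Q = P + t·(K−P) with t = -1/2, so PQ:QK = t:(1−t) = -1/2:3/2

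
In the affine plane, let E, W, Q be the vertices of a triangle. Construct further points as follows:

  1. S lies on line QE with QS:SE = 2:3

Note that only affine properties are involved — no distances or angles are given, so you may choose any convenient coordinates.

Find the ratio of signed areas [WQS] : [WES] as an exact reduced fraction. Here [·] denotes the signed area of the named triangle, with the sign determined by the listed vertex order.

[WQS]:[WES] = -2/3

Work in coordinates with E = (0, 0), W = (1, 0), Q = (0, 1).
1. S lies on line QE with QS:SE = 2:3 ⇒ S = (0, 3/5)
2·[WQS] = 2/5, 2·[WES] = -3/5
[WQS]:[WES] = 2/5:-3/5 = -2/3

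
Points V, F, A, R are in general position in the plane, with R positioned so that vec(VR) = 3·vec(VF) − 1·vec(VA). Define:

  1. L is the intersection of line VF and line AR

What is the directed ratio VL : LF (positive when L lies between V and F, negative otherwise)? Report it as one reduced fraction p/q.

Choose coordinates V = (0, 0), F = (1, 0), A = (0, 1), R = (3, -1).
1. L is the intersection of line VF and line AR ⇒ L = (3/2, 0)
L = V + t·(F−V) with t = 3/2, so VL:LF = t:(1−t) = 3/2:-1/2

VL:LF = -3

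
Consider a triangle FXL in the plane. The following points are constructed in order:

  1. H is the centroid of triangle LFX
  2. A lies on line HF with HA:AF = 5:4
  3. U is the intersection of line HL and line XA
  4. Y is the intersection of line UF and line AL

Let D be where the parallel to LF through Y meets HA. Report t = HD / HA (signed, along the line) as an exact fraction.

t = 135/151

Work in coordinates with F = (0, 0), X = (1, 0), L = (0, 1).
1. H is the centroid of triangle LFX ⇒ H = (1/3, 1/3)
2. A lies on line HF with HA:AF = 5:4 ⇒ A = (4/27, 4/27)
3. U is the intersection of line HL and line XA ⇒ U = (19/42, 2/21)
4. Y is the intersection of line UF and line AL ⇒ Y = (76/453, 16/453)
through Y parallel to LF: direction (0, -1); meets HA at D = (76/453, 76/453)
D = H + t·(A−H) with t = 135/151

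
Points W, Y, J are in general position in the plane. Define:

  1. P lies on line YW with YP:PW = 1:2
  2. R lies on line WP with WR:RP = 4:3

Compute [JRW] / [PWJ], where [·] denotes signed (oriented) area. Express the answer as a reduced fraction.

[JRW]:[PWJ] = 4/7

Assign W = (0, 0), Y = (1, 0), J = (0, 1) — the answer is frame-independent, so this choice is without loss of generality.
1. P lies on line YW with YP:PW = 1:2 ⇒ P = (2/3, 0)
2. R lies on line WP with WR:RP = 4:3 ⇒ R = (8/21, 0)
2·[JRW] = -8/21, 2·[PWJ] = -2/3
[JRW]:[PWJ] = -8/21:-2/3 = 4/7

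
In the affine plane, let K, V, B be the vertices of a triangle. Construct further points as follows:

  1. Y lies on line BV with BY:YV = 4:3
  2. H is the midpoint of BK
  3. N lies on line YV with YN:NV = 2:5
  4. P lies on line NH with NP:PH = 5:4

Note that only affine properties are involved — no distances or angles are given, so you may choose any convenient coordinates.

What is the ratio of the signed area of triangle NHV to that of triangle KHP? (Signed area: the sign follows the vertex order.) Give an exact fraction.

[NHV]:[KHP] = -135/136

Assign K = (0, 0), V = (1, 0), B = (0, 1) — the answer is frame-independent, so this choice is without loss of generality.
1. Y lies on line BV with BY:YV = 4:3 ⇒ Y = (4/7, 3/7)
2. H is the midpoint of BK ⇒ H = (0, 1/2)
3. N lies on line YV with YN:NV = 2:5 ⇒ N = (34/49, 15/49)
4. P lies on line NH with NP:PH = 5:4 ⇒ P = (136/441, 365/882)
2·[NHV] = 15/98, 2·[KHP] = -68/441
[NHV]:[KHP] = 15/98:-68/441 = -135/136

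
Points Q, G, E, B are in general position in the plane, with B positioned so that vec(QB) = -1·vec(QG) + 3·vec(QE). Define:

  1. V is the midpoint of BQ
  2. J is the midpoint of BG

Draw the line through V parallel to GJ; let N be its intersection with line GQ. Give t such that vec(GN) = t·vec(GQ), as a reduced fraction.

Work in coordinates with Q = (0, 0), G = (1, 0), E = (0, 1), B = (-1, 3).
1. V is the midpoint of BQ ⇒ V = (-1/2, 3/2)
2. J is the midpoint of BG ⇒ J = (0, 3/2)
through V parallel to GJ: direction (-1, 3/2); meets GQ at N = (1/2, 0)
N = G + t·(Q−G) with t = 1/2

t = 1/2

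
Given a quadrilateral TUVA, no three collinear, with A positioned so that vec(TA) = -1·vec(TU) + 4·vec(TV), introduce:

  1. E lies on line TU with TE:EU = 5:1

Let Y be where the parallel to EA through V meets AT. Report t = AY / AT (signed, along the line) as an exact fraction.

Work in coordinates with T = (0, 0), U = (1, 0), V = (0, 1), A = (-1, 4).
1. E lies on line TU with TE:EU = 5:1 ⇒ E = (5/6, 0)
through V parallel to EA: direction (-11/6, 4); meets AT at Y = (-11/20, 11/5)
Y = A + t·(T−A) with t = 9/20

t = 9/20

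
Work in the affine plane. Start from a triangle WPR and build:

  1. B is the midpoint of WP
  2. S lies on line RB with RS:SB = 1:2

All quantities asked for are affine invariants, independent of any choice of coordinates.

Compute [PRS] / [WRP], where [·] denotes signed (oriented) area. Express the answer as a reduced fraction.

[PRS]:[WRP] = -1/6

Assign W = (0, 0), P = (1, 0), R = (0, 1) — the answer is frame-independent, so this choice is without loss of generality.
1. B is the midpoint of WP ⇒ B = (1/2, 0)
2. S lies on line RB with RS:SB = 1:2 ⇒ S = (1/6, 2/3)
2·[PRS] = 1/6, 2·[WRP] = -1
[PRS]:[WRP] = 1/6:-1 = -1/6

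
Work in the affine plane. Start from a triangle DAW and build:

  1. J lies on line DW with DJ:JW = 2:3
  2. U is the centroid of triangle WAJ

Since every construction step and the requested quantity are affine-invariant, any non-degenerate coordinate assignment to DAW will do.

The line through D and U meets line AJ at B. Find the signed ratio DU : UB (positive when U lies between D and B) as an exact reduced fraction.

Work in coordinates with D = (0, 0), A = (1, 0), W = (0, 1).
1. J lies on line DW with DJ:JW = 2:3 ⇒ J = (0, 2/5)
2. U is the centroid of triangle WAJ ⇒ U = (1/3, 7/15)
line DU meets AJ at B = (2/9, 14/45)
U = D + t·(B−D) with t = 3/2, so DU:UB = 3/2:-1/2

DU:UB = -3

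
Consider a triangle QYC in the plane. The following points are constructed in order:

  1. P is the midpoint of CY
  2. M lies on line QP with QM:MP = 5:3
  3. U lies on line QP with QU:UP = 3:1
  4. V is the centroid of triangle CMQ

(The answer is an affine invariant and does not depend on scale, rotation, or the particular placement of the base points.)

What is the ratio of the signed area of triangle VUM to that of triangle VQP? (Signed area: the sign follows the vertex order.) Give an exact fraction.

[VUM]:[VQP] = -1/8

Assign Q = (0, 0), Y = (1, 0), C = (0, 1) — the answer is frame-independent, so this choice is without loss of generality.
1. P is the midpoint of CY ⇒ P = (1/2, 1/2)
2. M lies on line QP with QM:MP = 5:3 ⇒ M = (5/16, 5/16)
3. U lies on line QP with QU:UP = 3:1 ⇒ U = (3/8, 3/8)
4. V is the centroid of triangle CMQ ⇒ V = (5/48, 7/16)
2·[VUM] = -1/48, 2·[VQP] = 1/6
[VUM]:[VQP] = -1/48:1/6 = -1/8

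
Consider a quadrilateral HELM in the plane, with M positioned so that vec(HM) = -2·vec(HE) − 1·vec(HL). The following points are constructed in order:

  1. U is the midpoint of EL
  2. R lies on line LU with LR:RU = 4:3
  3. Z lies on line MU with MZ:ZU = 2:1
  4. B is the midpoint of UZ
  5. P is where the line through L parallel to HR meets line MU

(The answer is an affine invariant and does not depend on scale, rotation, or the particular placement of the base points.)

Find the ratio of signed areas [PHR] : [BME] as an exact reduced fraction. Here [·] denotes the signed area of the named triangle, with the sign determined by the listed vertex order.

[PHR]:[BME] = 6/35

Choose coordinates H = (0, 0), E = (1, 0), L = (0, 1), M = (-2, -1).
1. U is the midpoint of EL ⇒ U = (1/2, 1/2)
2. R lies on line LU with LR:RU = 4:3 ⇒ R = (2/7, 5/7)
3. Z lies on line MU with MZ:ZU = 2:1 ⇒ Z = (-1/3, 0)
4. B is the midpoint of UZ ⇒ B = (1/12, 1/4)
5. P is where the line through L parallel to HR meets line MU ⇒ P = (-8/19, -1/19)
2·[PHR] = 2/7, 2·[BME] = 5/3
[PHR]:[BME] = 2/7:5/3 = 6/35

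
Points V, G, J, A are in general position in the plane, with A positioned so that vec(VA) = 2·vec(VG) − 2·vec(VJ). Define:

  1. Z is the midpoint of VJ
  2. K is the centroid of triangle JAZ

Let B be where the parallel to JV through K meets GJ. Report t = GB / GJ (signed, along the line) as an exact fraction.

t = 1/3

Set V = (0, 0), G = (1, 0), J = (0, 1), A = (2, -2); any affine frame gives the same invariant.
1. Z is the midpoint of VJ ⇒ Z = (0, 1/2)
2. K is the centroid of triangle JAZ ⇒ K = (2/3, -1/6)
through K parallel to JV: direction (0, -1); meets GJ at B = (2/3, 1/3)
B = G + t·(J−G) with t = 1/3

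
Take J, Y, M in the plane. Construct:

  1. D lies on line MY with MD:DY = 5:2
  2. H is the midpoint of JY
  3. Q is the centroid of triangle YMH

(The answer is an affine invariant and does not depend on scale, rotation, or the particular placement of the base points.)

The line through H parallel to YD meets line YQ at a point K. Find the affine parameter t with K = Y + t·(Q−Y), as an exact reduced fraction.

Choose coordinates J = (0, 0), Y = (1, 0), M = (0, 1).
1. D lies on line MY with MD:DY = 5:2 ⇒ D = (5/7, 2/7)
2. H is the midpoint of JY ⇒ H = (1/2, 0)
3. Q is the centroid of triangle YMH ⇒ Q = (1/2, 1/3)
through H parallel to YD: direction (-2/7, 2/7); meets YQ at K = (-1/2, 1)
K = Y + t·(Q−Y) with t = 3

t = 3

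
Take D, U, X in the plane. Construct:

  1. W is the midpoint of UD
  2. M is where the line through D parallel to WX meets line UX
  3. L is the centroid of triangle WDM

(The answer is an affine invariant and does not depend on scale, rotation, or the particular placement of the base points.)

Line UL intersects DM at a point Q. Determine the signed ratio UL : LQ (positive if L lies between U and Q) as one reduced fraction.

UL:LQ = 5

Set D = (0, 0), U = (1, 0), X = (0, 1); any affine frame gives the same invariant.
1. W is the midpoint of UD ⇒ W = (1/2, 0)
2. M is where the line through D parallel to WX meets line UX ⇒ M = (-1, 2)
3. L is the centroid of triangle WDM ⇒ L = (-1/6, 2/3)
line UL meets DM at Q = (-2/5, 4/5)
L = U + t·(Q−U) with t = 5/6, so UL:LQ = 5/6:1/6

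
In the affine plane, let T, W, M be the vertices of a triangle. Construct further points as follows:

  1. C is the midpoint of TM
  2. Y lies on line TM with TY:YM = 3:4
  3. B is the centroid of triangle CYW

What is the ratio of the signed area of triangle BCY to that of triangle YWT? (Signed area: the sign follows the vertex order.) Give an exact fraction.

[BCY]:[YWT] = -1/18

Work in coordinates with T = (0, 0), W = (1, 0), M = (0, 1).
1. C is the midpoint of TM ⇒ C = (0, 1/2)
2. Y lies on line TM with TY:YM = 3:4 ⇒ Y = (0, 3/7)
3. B is the centroid of triangle CYW ⇒ B = (1/3, 13/42)
2·[BCY] = 1/42, 2·[YWT] = -3/7
[BCY]:[YWT] = 1/42:-3/7 = -1/18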